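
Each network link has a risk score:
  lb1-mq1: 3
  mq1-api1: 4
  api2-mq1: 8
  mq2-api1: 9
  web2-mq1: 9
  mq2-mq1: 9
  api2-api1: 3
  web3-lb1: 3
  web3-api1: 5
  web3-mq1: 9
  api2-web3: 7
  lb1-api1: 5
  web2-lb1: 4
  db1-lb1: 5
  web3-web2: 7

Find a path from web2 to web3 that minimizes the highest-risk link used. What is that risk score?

4

Checking several routes:
web2 - lb1 - mq1 - api1 - api2 - web3: max(4, 3, 4, 3, 7) = 7
web2 - lb1 - api1 - web3: max(4, 5, 5) = 5
web2 - lb1 - web3: max(4, 3) = 4
web2 - lb1 - mq1 - api1 - web3: max(4, 3, 4, 5) = 5
web2 - lb1 - api1 - api2 - web3: max(4, 5, 3, 7) = 7
Best route has worst link 4.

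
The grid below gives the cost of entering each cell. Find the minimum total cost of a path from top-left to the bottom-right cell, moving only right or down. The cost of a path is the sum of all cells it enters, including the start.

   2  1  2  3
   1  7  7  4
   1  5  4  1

13

Cheapest: (0,0) → (0,1) → (0,2) → (0,3) → (1,3) → (2,3)
  2 + 1 + 2 + 3 + 4 + 1 = 13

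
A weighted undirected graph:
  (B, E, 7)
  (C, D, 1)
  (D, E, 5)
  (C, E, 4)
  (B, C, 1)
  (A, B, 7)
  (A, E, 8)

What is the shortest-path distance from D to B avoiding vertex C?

12

Paths from D to B avoiding C:
D-E-B: 5 + 7 = 12
D-E-A-B: 5 + 8 + 7 = 20
Best route has total 12.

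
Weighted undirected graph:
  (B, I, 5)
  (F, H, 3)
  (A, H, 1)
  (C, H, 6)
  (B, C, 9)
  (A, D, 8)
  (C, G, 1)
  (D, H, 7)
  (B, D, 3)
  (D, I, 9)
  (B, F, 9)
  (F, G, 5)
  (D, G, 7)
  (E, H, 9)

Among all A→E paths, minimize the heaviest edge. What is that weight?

9

Checking several routes:
A - D - H - E: max(8, 7, 9) = 9
A - H - E: max(1, 9) = 9
A - D - G - F - B - C - H - E: max(8, 7, 5, 9, 9, 6, 9) = 9
A - D - G - F - H - E: max(8, 7, 5, 3, 9) = 9
Best route has worst link 9.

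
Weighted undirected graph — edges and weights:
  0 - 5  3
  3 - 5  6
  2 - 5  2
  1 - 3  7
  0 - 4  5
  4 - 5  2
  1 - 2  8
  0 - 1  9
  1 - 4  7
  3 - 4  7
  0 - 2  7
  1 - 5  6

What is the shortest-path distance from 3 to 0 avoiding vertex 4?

9

Checking several routes:
3 -> 5 -> 0: 6 + 3 = 9
3 -> 5 -> 2 -> 0: 6 + 2 + 7 = 15
3 -> 1 -> 0: 7 + 9 = 16
Shortest: 9.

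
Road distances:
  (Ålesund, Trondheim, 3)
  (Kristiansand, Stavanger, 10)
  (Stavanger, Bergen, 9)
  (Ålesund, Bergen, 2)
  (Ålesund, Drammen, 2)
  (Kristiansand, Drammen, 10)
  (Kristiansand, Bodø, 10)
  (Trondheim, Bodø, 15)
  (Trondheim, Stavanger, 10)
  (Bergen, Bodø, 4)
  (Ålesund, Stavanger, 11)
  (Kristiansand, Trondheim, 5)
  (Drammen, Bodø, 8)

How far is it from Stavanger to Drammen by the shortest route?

13

Checking several routes:
Stavanger - Bergen - Ålesund - Drammen: 9 + 2 + 2 = 13
Stavanger - Ålesund - Drammen: 11 + 2 = 13
Stavanger - Kristiansand - Trondheim - Ålesund - Drammen: 10 + 5 + 3 + 2 = 20
Stavanger - Trondheim - Ålesund - Drammen: 10 + 3 + 2 = 15
Stavanger - Kristiansand - Drammen: 10 + 10 = 20
Shortest: 13.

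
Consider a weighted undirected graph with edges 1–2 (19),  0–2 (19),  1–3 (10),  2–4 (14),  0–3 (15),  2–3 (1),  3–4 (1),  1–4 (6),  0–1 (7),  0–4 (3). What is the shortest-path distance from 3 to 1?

Some routes from 3 to 1:
3→4→0→1: 1 + 3 + 7 = 11
3→4→1: 1 + 6 = 7
3→1: 10
3→2→1: 1 + 19 = 20
Best route has total 7.

7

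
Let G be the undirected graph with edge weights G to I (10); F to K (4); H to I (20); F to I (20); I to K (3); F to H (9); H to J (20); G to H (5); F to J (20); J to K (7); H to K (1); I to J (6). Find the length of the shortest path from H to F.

5

Checking several routes:
H - G - I - K - F: 5 + 10 + 3 + 4 = 22
H - F: 9
H - K - J - F: 1 + 7 + 20 = 28
H - K - I - F: 1 + 3 + 20 = 24
H - K - F: 1 + 4 = 5
H - I - K - F: 20 + 3 + 4 = 27
The minimum is 5.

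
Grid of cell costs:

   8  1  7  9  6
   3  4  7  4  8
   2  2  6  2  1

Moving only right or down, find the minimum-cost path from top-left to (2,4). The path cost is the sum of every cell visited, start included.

One optimal route is (0,0)→(0,1)→(1,1)→(2,1)→(2,2)→(2,3)→(2,4).
Its cost is 8 + 1 + 4 + 2 + 6 + 2 + 1 = 24.
For comparison, the top-then-right route costs 40.

24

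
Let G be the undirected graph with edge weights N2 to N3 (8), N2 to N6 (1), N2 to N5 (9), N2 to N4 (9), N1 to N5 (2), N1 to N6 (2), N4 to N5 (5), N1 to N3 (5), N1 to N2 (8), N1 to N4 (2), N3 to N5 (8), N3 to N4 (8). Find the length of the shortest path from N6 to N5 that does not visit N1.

Some routes from N6 to N5 avoiding N1:
N6-N2-N5: 1 + 9 = 10
N6-N2-N3-N4-N5: 1 + 8 + 8 + 5 = 22
N6-N2-N4-N5: 1 + 9 + 5 = 15
N6-N2-N3-N5: 1 + 8 + 8 = 17
The minimum is 10.

10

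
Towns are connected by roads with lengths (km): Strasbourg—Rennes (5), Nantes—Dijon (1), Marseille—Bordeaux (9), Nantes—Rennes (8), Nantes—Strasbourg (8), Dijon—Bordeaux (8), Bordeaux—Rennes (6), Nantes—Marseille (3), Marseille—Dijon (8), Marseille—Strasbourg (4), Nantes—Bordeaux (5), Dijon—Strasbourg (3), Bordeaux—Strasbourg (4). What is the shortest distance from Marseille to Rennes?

Checking several routes:
Marseille-Nantes-Dijon-Strasbourg-Rennes: 3 + 1 + 3 + 5 = 12
Marseille-Strasbourg-Rennes: 4 + 5 = 9
Marseille-Nantes-Rennes: 3 + 8 = 11
Best route has total 9 km.

9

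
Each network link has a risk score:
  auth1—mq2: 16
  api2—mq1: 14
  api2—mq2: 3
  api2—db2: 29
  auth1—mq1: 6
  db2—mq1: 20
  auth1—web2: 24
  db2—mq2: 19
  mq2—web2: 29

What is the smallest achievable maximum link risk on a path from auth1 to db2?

19

Checking several routes:
auth1 -> mq1 -> db2: max(6, 20) = 20
auth1 -> mq2 -> db2: max(16, 19) = 19
auth1 -> web2 -> mq2 -> db2: max(24, 29, 19) = 29
auth1 -> mq1 -> api2 -> mq2 -> db2: max(6, 14, 3, 19) = 19
auth1 -> web2 -> mq2 -> api2 -> db2: max(24, 29, 3, 29) = 29
auth1 -> mq2 -> api2 -> mq1 -> db2: max(16, 3, 14, 20) = 20
The minimum achievable maximum is 19.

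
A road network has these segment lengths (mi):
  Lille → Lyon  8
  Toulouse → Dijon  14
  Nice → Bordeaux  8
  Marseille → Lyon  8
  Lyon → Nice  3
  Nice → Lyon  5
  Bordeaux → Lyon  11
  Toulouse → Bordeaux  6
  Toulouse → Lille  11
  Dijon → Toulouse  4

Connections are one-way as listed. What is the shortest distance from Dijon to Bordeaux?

Candidate routes:
Dijon - Toulouse - Lille - Lyon - Nice - Bordeaux: 4 + 11 + 8 + 3 + 8 = 34
Dijon - Toulouse - Bordeaux: 4 + 6 = 10
Shortest: 10 mi.

10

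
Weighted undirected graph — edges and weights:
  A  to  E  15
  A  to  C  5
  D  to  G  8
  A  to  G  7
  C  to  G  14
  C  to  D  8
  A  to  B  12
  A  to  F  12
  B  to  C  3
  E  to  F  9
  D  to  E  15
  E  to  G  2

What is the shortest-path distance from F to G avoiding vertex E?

Checking several routes:
F → A → B → C → G: 12 + 12 + 3 + 14 = 41
F → A → G: 12 + 7 = 19
F → A → C → D → G: 12 + 5 + 8 + 8 = 33
F → A → C → G: 12 + 5 + 14 = 31
Shortest: 19.

19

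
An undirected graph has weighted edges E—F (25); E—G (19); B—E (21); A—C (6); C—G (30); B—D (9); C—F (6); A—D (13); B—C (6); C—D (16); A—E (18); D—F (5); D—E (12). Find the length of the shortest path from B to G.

A few of the B→G routes:
B-E-G: 21 + 19 = 40
B-C-F-D-E-G: 6 + 6 + 5 + 12 + 19 = 48
B-D-E-G: 9 + 12 + 19 = 40
B-C-A-E-G: 6 + 6 + 18 + 19 = 49
B-C-G: 6 + 30 = 36
Shortest: 36.

36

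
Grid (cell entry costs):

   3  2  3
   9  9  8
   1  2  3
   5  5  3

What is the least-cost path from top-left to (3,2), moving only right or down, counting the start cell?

21

Cheapest: (0,0)→(1,0)→(2,0)→(2,1)→(2,2)→(3,2)
  3 + 9 + 1 + 2 + 3 + 3 = 21
For comparison, the top-then-right route costs 22.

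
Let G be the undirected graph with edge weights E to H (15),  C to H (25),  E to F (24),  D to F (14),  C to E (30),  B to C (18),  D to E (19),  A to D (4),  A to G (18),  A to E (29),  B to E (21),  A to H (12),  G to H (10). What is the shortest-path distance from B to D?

40

A few of the B→D routes:
B→C→H→A→D: 18 + 25 + 12 + 4 = 59
B→E→A→D: 21 + 29 + 4 = 54
B→E→D: 21 + 19 = 40
B→E→F→D: 21 + 24 + 14 = 59
B→E→H→A→D: 21 + 15 + 12 + 4 = 52
Best route has total 40.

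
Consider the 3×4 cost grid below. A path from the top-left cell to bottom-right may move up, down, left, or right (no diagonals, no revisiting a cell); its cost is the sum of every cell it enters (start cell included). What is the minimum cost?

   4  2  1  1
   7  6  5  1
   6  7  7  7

16

Path (0,0) → (0,1) → (0,2) → (0,3) → (1,3) → (2,3): 4 + 2 + 1 + 1 + 1 + 7 = 16.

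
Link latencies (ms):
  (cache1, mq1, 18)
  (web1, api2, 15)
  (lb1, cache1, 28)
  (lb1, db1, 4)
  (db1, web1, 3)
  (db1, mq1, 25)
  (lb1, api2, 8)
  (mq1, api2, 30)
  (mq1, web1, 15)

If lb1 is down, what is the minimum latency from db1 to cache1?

36

Paths from db1 to cache1 avoiding lb1:
db1→web1→mq1→cache1: 3 + 15 + 18 = 36
db1→mq1→cache1: 25 + 18 = 43
db1→web1→api2→mq1→cache1: 3 + 15 + 30 + 18 = 66
Shortest: 36 ms.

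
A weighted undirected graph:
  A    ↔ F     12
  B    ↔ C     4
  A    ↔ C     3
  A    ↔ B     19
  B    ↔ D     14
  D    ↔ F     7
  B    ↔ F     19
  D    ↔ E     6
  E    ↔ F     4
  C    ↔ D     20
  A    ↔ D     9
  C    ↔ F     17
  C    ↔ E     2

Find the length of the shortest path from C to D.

8

A few of the C→D routes:
C→E→D: 2 + 6 = 8
C→A→D: 3 + 9 = 12
C→B→D: 4 + 14 = 18
C→D: 20
C→E→F→D: 2 + 4 + 7 = 13
C→A→F→D: 3 + 12 + 7 = 22
Best route has total 8.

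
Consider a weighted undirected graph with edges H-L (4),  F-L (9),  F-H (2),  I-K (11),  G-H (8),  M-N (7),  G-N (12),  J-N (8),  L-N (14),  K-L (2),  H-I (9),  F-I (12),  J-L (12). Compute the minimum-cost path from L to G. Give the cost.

Some routes from L to G:
L → N → G: 14 + 12 = 26
L → H → G: 4 + 8 = 12
L → F → H → G: 9 + 2 + 8 = 19
Shortest: 12.

12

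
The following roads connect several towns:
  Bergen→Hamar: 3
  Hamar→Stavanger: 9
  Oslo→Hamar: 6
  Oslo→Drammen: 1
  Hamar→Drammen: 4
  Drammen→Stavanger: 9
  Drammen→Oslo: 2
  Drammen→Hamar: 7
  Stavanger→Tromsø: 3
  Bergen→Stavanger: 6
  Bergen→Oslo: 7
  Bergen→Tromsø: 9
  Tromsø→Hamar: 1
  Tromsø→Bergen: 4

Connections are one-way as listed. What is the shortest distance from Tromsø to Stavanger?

A few of the Tromsø→Stavanger routes:
Tromsø - Bergen - Stavanger: 4 + 6 = 10
Tromsø - Bergen - Hamar - Stavanger: 4 + 3 + 9 = 16
Tromsø - Hamar - Drammen - Stavanger: 1 + 4 + 9 = 14
Tromsø - Bergen - Hamar - Drammen - Stavanger: 4 + 3 + 4 + 9 = 20
Tromsø - Hamar - Stavanger: 1 + 9 = 10
Shortest: 10.

10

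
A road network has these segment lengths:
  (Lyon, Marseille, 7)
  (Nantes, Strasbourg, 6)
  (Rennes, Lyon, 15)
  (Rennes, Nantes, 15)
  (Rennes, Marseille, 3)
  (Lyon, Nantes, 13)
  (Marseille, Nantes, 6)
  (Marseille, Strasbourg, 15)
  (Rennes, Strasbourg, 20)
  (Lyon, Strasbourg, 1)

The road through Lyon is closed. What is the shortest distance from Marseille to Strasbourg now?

12

Routes from Marseille to Strasbourg avoiding Lyon:
Marseille-Nantes-Rennes-Strasbourg: 6 + 15 + 20 = 41
Marseille-Strasbourg: 15
Marseille-Rennes-Nantes-Strasbourg: 3 + 15 + 6 = 24
Marseille-Rennes-Strasbourg: 3 + 20 = 23
Marseille-Nantes-Strasbourg: 6 + 6 = 12
Best route has total 12.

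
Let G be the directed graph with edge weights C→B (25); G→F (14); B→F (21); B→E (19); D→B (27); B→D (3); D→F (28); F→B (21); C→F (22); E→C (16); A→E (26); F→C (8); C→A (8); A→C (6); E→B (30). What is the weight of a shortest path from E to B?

30

Candidate routes:
E → B: 30
E → C → B: 16 + 25 = 41
E → C → F → B: 16 + 22 + 21 = 59
Shortest: 30.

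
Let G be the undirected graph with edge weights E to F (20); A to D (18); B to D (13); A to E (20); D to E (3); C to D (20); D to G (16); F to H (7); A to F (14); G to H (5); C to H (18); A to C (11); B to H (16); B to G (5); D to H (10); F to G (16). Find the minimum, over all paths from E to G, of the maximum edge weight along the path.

10

Checking several routes:
E-D-H-G: max(3, 10, 5) = 10
E-D-G: max(3, 16) = 16
E-D-H-B-G: max(3, 10, 16, 5) = 16
E-D-B-G: max(3, 13, 5) = 13
Best route has worst link 10.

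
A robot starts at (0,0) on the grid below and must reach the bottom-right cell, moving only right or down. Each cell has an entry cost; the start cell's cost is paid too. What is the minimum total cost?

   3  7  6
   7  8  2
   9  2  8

Cheapest: [0,0] -> [0,1] -> [0,2] -> [1,2] -> [2,2]
  3 + 7 + 6 + 2 + 8 = 26

26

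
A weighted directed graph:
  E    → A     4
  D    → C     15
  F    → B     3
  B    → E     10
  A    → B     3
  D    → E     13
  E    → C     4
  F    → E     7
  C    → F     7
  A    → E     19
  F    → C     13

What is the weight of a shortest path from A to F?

Candidate routes:
A - E - C - F: 19 + 4 + 7 = 30
A - B - E - C - F: 3 + 10 + 4 + 7 = 24
Best route has total 24.

24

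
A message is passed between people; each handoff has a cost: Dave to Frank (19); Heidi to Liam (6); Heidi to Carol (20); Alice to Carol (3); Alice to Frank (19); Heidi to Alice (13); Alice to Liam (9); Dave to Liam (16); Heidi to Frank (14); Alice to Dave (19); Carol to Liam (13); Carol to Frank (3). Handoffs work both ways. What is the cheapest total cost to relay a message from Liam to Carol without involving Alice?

Routes from Liam to Carol avoiding Alice:
Liam→Carol: 13
Liam→Dave→Frank→Carol: 16 + 19 + 3 = 38
Liam→Heidi→Carol: 6 + 20 = 26
Liam→Heidi→Frank→Carol: 6 + 14 + 3 = 23
Liam→Dave→Frank→Heidi→Carol: 16 + 19 + 14 + 20 = 69
Best route has total 13.

13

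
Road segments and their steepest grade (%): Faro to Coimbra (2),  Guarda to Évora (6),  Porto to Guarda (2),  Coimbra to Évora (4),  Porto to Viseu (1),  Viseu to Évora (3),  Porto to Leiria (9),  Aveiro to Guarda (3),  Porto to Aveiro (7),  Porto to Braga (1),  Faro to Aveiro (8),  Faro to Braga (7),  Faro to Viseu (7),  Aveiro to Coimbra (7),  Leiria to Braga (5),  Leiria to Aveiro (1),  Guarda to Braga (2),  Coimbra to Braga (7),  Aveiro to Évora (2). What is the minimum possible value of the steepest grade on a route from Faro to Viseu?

Checking several routes:
Faro-Coimbra-Évora-Aveiro-Leiria-Braga-Porto-Viseu: max(2, 4, 2, 1, 5, 1, 1) = 5
Faro-Coimbra-Évora-Aveiro-Guarda-Porto-Viseu: max(2, 4, 2, 3, 2, 1) = 4
Faro-Coimbra-Évora-Aveiro-Leiria-Braga-Guarda-Porto-Viseu: max(2, 4, 2, 1, 5, 2, 2, 1) = 5
Faro-Coimbra-Évora-Viseu: max(2, 4, 3) = 4
Faro-Coimbra-Évora-Guarda-Braga-Porto-Viseu: max(2, 4, 6, 2, 1, 1) = 6
Faro-Coimbra-Évora-Aveiro-Guarda-Braga-Porto-Viseu: max(2, 4, 2, 3, 2, 1, 1) = 4
Best route has worst link 4%.

4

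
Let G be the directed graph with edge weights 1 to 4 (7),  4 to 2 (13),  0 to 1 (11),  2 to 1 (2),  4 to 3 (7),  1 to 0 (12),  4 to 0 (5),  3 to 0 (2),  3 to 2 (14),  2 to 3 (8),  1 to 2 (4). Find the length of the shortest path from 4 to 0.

Candidate routes:
4 - 0: 5
4 - 3 - 2 - 1 - 0: 7 + 14 + 2 + 12 = 35
4 - 2 - 3 - 0: 13 + 8 + 2 = 23
4 - 2 - 1 - 0: 13 + 2 + 12 = 27
4 - 3 - 0: 7 + 2 = 9
The minimum is 5.

5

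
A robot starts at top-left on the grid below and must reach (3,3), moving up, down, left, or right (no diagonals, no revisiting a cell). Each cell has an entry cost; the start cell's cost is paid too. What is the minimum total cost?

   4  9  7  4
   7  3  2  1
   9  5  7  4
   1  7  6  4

25

Path r0c0 -> r1c0 -> r1c1 -> r1c2 -> r1c3 -> r2c3 -> r3c3: 4 + 7 + 3 + 2 + 1 + 4 + 4 = 25.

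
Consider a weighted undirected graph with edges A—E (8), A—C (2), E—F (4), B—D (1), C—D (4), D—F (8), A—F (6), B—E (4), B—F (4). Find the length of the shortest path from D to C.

4

Checking several routes:
D -> B -> E -> A -> C: 1 + 4 + 8 + 2 = 15
D -> B -> F -> A -> C: 1 + 4 + 6 + 2 = 13
D -> C: 4
Shortest: 4.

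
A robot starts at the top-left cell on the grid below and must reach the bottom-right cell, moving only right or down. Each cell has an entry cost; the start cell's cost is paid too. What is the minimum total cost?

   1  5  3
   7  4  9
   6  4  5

19

Take [0,0] [0,1] [1,1] [2,1] [2,2] for a total of 1 + 5 + 4 + 4 + 5 = 19.
(Top row then right column would cost 23.)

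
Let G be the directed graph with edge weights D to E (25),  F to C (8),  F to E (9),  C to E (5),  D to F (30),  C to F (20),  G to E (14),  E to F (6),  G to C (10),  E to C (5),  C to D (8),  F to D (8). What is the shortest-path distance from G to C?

Routes from G to C:
G-E-F-C: 14 + 6 + 8 = 28
G-E-C: 14 + 5 = 19
G-C: 10
The minimum is 10.

10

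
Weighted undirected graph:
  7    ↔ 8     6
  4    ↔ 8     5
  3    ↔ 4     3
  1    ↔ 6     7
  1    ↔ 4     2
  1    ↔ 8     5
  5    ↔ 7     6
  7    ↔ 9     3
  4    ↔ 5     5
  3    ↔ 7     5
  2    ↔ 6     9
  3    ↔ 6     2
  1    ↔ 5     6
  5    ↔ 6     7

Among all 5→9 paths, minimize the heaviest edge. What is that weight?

Some routes from 5 to 9:
5 -> 4 -> 3 -> 7 -> 9: max(5, 3, 5, 3) = 5
5 -> 1 -> 8 -> 4 -> 3 -> 7 -> 9: max(6, 5, 5, 3, 5, 3) = 6
5 -> 1 -> 4 -> 3 -> 7 -> 9: max(6, 2, 3, 5, 3) = 6
5 -> 1 -> 8 -> 7 -> 9: max(6, 5, 6, 3) = 6
The minimum achievable maximum is 5.

5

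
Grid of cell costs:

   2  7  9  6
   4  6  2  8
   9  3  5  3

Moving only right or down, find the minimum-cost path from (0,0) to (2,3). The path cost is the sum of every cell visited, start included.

Cheapest: r0c0→r1c0→r1c1→r1c2→r2c2→r2c3
  2 + 4 + 6 + 2 + 5 + 3 = 22

22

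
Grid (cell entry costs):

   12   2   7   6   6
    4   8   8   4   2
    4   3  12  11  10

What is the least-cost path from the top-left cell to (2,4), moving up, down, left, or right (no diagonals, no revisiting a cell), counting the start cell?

43

Best path: r0c0 -> r0c1 -> r0c2 -> r0c3 -> r1c3 -> r1c4 -> r2c4
Cost: 12 + 2 + 7 + 6 + 4 + 2 + 10 = 43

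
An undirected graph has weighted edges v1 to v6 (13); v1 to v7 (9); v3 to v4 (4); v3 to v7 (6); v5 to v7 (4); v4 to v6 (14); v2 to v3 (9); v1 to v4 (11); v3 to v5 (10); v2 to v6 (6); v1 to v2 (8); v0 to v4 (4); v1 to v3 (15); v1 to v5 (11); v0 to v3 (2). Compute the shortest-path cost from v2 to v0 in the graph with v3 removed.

23

Routes from v2 to v0 avoiding v3:
v2 -> v1 -> v6 -> v4 -> v0: 8 + 13 + 14 + 4 = 39
v2 -> v6 -> v4 -> v0: 6 + 14 + 4 = 24
v2 -> v1 -> v4 -> v0: 8 + 11 + 4 = 23
v2 -> v6 -> v1 -> v4 -> v0: 6 + 13 + 11 + 4 = 34
The minimum is 23.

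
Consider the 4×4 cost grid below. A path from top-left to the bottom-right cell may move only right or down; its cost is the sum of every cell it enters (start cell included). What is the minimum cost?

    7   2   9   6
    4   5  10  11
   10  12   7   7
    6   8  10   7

45

Best path: (0,0)→(0,1)→(1,1)→(1,2)→(2,2)→(2,3)→(3,3)
Cost: 7 + 2 + 5 + 10 + 7 + 7 + 7 = 45
(Top row then right column would cost 49.)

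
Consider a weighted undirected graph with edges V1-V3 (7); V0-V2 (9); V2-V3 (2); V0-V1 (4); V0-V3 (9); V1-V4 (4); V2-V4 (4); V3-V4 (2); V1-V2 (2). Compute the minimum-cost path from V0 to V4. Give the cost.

8

A few of the V0→V4 routes:
V0 → V2 → V4: 9 + 4 = 13
V0 → V1 → V2 → V3 → V4: 4 + 2 + 2 + 2 = 10
V0 → V2 → V3 → V4: 9 + 2 + 2 = 13
V0 → V1 → V2 → V4: 4 + 2 + 4 = 10
V0 → V1 → V4: 4 + 4 = 8
V0 → V3 → V4: 9 + 2 = 11
Shortest: 8.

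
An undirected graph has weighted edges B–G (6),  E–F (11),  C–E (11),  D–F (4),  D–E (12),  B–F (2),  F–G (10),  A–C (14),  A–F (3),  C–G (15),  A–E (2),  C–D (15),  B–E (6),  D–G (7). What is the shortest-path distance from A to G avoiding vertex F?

14

Comparing a few candidate routes:
A → E → C → G: 2 + 11 + 15 = 28
A → E → B → G: 2 + 6 + 6 = 14
A → C → G: 14 + 15 = 29
A → E → D → G: 2 + 12 + 7 = 21
Best route has total 14.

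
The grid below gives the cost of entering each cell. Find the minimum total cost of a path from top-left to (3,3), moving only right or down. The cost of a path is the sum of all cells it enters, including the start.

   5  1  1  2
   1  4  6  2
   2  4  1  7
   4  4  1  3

17

Cheapest: [0,0] [1,0] [2,0] [2,1] [2,2] [3,2] [3,3]
  5 + 1 + 2 + 4 + 1 + 1 + 3 = 17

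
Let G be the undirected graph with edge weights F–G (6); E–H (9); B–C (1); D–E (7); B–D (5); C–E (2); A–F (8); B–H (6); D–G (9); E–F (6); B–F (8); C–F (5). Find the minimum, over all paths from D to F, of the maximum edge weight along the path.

5

A few of the D→F routes:
D - E - C - F: max(7, 2, 5) = 7
D - B - C - E - F: max(5, 1, 2, 6) = 6
D - B - C - F: max(5, 1, 5) = 5
Smallest bottleneck: 5.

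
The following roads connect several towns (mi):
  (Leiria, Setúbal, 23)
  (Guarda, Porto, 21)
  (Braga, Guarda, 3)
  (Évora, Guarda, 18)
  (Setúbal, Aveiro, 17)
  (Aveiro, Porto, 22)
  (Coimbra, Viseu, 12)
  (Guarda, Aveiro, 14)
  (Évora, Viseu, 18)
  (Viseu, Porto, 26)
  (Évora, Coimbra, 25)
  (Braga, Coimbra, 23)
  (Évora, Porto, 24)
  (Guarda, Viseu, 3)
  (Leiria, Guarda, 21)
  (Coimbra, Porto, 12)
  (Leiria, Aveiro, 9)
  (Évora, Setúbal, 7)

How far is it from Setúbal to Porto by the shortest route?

A few of the Setúbal→Porto routes:
Setúbal→Évora→Viseu→Guarda→Porto: 7 + 18 + 3 + 21 = 49
Setúbal→Évora→Guarda→Porto: 7 + 18 + 21 = 46
Setúbal→Évora→Viseu→Coimbra→Porto: 7 + 18 + 12 + 12 = 49
Setúbal→Aveiro→Porto: 17 + 22 = 39
Setúbal→Évora→Coimbra→Porto: 7 + 25 + 12 = 44
Setúbal→Évora→Porto: 7 + 24 = 31
Shortest: 31 mi.

31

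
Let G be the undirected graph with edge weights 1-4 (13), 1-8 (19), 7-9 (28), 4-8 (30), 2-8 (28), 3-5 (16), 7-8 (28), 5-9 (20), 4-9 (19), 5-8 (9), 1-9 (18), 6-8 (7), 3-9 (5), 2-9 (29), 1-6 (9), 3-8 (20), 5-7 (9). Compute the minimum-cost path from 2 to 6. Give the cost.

Checking several routes:
2 → 8 → 6: 28 + 7 = 35
2 → 8 → 1 → 6: 28 + 19 + 9 = 56
2 → 9 → 1 → 6: 29 + 18 + 9 = 56
2 → 9 → 3 → 8 → 6: 29 + 5 + 20 + 7 = 61
Best route has total 35.

35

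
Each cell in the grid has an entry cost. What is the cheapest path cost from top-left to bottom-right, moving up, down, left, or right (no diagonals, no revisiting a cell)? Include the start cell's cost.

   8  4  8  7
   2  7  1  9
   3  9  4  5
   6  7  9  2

Cheapest: [0,0] -> [1,0] -> [1,1] -> [1,2] -> [2,2] -> [2,3] -> [3,3]
  8 + 2 + 7 + 1 + 4 + 5 + 2 = 29

29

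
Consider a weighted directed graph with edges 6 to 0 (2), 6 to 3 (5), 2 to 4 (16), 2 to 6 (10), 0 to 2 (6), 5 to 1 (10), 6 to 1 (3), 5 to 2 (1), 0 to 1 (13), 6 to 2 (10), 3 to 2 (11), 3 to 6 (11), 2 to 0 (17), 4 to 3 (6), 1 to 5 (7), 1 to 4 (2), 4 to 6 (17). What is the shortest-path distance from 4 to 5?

Comparing a few candidate routes:
4→3→2→6→1→5: 6 + 11 + 10 + 3 + 7 = 37
4→3→2→6→0→1→5: 6 + 11 + 10 + 2 + 13 + 7 = 49
4→6→0→1→5: 17 + 2 + 13 + 7 = 39
4→3→6→0→1→5: 6 + 11 + 2 + 13 + 7 = 39
4→6→1→5: 17 + 3 + 7 = 27
4→3→6→1→5: 6 + 11 + 3 + 7 = 27
The minimum is 27.

27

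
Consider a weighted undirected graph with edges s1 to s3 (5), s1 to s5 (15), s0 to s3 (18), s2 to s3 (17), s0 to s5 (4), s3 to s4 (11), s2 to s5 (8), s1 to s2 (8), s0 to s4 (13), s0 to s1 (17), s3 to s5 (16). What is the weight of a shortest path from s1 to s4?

Some routes from s1 to s4:
s1→s0→s4: 17 + 13 = 30
s1→s5→s0→s4: 15 + 4 + 13 = 32
s1→s3→s4: 5 + 11 = 16
s1→s2→s3→s4: 8 + 17 + 11 = 36
s1→s2→s5→s0→s4: 8 + 8 + 4 + 13 = 33
Shortest: 16.

16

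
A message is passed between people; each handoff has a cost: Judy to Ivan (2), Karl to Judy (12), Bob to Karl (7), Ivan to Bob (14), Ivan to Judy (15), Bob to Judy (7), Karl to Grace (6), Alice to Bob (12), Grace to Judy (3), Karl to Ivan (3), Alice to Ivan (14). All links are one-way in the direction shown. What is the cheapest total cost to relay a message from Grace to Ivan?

Candidate routes:
Grace→Judy→Ivan: 3 + 2 = 5
The minimum is 5.

5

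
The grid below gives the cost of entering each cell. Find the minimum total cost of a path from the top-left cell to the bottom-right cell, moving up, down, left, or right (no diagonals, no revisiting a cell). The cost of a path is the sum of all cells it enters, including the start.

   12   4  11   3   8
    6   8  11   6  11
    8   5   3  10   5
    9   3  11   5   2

49

Take r0c0→r0c1→r1c1→r2c1→r2c2→r2c3→r2c4→r3c4 for a total of 12 + 4 + 8 + 5 + 3 + 10 + 5 + 2 = 49.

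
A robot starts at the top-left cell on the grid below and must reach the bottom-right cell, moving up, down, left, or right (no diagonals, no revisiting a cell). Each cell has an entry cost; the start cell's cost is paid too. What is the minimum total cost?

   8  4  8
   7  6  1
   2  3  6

25

Take [0,0] -> [0,1] -> [1,1] -> [1,2] -> [2,2] for a total of 8 + 4 + 6 + 1 + 6 = 25.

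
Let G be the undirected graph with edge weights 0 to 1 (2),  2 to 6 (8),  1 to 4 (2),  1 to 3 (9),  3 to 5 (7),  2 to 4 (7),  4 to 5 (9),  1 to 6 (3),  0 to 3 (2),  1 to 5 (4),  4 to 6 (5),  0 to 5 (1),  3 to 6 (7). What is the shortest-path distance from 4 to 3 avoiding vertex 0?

11

Some routes from 4 to 3 avoiding 0:
4 -> 6 -> 3: 5 + 7 = 12
4 -> 1 -> 6 -> 3: 2 + 3 + 7 = 12
4 -> 1 -> 5 -> 3: 2 + 4 + 7 = 13
4 -> 5 -> 3: 9 + 7 = 16
4 -> 1 -> 3: 2 + 9 = 11
The minimum is 11.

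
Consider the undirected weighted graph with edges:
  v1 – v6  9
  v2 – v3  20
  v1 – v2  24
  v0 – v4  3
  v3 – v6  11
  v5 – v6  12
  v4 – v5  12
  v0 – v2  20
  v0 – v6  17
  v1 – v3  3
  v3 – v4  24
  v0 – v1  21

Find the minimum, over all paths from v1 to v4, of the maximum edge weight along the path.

Checking several routes:
v1 → v6 → v5 → v4: max(9, 12, 12) = 12
v1 → v6 → v0 → v4: max(9, 17, 3) = 17
v1 → v3 → v6 → v0 → v4: max(3, 11, 17, 3) = 17
v1 → v3 → v6 → v5 → v4: max(3, 11, 12, 12) = 12
Best route has worst link 12.

12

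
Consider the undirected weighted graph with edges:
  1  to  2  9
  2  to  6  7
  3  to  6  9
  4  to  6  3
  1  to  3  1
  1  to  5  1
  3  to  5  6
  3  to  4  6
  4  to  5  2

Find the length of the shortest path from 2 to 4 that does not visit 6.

Paths from 2 to 4 avoiding 6:
2 → 1 → 3 → 4: 9 + 1 + 6 = 16
2 → 1 → 5 → 4: 9 + 1 + 2 = 12
2 → 1 → 3 → 5 → 4: 9 + 1 + 6 + 2 = 18
2 → 1 → 5 → 3 → 4: 9 + 1 + 6 + 6 = 22
The minimum is 12.

12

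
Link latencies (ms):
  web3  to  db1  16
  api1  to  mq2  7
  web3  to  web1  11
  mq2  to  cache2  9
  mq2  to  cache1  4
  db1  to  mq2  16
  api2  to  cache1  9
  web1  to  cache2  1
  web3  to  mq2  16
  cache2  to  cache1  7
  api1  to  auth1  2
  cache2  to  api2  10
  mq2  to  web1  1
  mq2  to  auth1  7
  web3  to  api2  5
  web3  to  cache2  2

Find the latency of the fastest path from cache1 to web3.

Some routes from cache1 to web3:
cache1-api2-web3: 9 + 5 = 14
cache1-mq2-web1-cache2-web3: 4 + 1 + 1 + 2 = 8
cache1-mq2-cache2-web3: 4 + 9 + 2 = 15
cache1-cache2-web3: 7 + 2 = 9
Shortest: 8 ms.

8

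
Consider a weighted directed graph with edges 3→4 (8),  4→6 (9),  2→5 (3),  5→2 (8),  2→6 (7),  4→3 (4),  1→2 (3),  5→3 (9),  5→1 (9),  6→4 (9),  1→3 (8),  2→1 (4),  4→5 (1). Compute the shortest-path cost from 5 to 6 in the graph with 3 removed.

15

Paths from 5 to 6 avoiding 3:
5 → 1 → 2 → 6: 9 + 3 + 7 = 19
5 → 2 → 6: 8 + 7 = 15
Shortest: 15.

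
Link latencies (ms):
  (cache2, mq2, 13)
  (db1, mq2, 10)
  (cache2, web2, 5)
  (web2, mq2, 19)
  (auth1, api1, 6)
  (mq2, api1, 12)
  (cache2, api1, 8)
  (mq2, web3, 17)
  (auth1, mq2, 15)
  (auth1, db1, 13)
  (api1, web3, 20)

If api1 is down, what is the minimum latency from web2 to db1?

28

Candidate routes:
web2 → cache2 → mq2 → auth1 → db1: 5 + 13 + 15 + 13 = 46
web2 → mq2 → db1: 19 + 10 = 29
web2 → mq2 → auth1 → db1: 19 + 15 + 13 = 47
web2 → cache2 → mq2 → db1: 5 + 13 + 10 = 28
Shortest: 28 ms.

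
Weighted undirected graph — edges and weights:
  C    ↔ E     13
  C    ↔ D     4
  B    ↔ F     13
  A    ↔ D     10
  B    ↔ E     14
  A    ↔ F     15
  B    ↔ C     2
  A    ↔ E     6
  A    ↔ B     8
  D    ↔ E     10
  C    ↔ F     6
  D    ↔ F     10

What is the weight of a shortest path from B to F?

Some routes from B to F:
B - C - D - F: 2 + 4 + 10 = 16
B - A - F: 8 + 15 = 23
B - C - F: 2 + 6 = 8
B - A - D - F: 8 + 10 + 10 = 28
B - F: 13
B - A - D - C - F: 8 + 10 + 4 + 6 = 28
Best route has total 8.

8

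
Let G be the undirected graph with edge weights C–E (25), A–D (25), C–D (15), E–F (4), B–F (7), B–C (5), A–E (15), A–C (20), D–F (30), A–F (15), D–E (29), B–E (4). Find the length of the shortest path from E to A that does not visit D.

15

A few of the E→A routes:
E -> F -> A: 4 + 15 = 19
E -> A: 15
E -> B -> F -> A: 4 + 7 + 15 = 26
Shortest: 15.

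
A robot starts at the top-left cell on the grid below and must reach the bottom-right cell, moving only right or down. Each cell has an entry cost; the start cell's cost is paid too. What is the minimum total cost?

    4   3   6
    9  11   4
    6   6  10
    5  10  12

Take (0,0) → (0,1) → (0,2) → (1,2) → (2,2) → (3,2) for a total of 4 + 3 + 6 + 4 + 10 + 12 = 39.

39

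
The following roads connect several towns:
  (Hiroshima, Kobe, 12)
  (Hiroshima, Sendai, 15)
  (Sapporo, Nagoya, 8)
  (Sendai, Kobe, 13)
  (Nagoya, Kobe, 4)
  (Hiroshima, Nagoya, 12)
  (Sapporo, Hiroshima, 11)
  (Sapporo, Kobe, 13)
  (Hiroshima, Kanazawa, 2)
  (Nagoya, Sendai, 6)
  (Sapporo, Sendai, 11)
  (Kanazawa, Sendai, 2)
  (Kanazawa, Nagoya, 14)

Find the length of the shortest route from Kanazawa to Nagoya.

8

A few of the Kanazawa→Nagoya routes:
Kanazawa → Hiroshima → Nagoya: 2 + 12 = 14
Kanazawa → Sendai → Kobe → Nagoya: 2 + 13 + 4 = 19
Kanazawa → Sendai → Nagoya: 2 + 6 = 8
Kanazawa → Hiroshima → Kobe → Nagoya: 2 + 12 + 4 = 18
Kanazawa → Nagoya: 14
Shortest: 8.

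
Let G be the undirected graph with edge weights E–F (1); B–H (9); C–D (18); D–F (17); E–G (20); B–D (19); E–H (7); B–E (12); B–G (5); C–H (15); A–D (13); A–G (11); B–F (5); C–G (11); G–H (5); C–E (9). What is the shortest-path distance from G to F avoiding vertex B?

13

Some routes from G to F avoiding B:
G→E→F: 20 + 1 = 21
G→H→C→E→F: 5 + 15 + 9 + 1 = 30
G→C→H→E→F: 11 + 15 + 7 + 1 = 34
G→H→E→F: 5 + 7 + 1 = 13
G→C→E→F: 11 + 9 + 1 = 21
Shortest: 13.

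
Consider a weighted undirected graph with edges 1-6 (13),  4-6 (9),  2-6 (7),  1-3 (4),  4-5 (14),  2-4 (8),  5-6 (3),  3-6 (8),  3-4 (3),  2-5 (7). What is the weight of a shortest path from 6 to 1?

A few of the 6→1 routes:
6 → 1: 13
6 → 4 → 3 → 1: 9 + 3 + 4 = 16
6 → 3 → 1: 8 + 4 = 12
6 → 2 → 4 → 3 → 1: 7 + 8 + 3 + 4 = 22
Best route has total 12.

12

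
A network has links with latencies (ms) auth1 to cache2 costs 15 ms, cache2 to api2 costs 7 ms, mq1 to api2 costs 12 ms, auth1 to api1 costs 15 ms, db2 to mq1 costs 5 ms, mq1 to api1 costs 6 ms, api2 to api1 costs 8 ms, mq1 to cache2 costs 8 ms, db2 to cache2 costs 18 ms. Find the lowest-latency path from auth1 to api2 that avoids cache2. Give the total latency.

23

Paths from auth1 to api2 avoiding cache2:
auth1 → api1 → mq1 → api2: 15 + 6 + 12 = 33
auth1 → api1 → api2: 15 + 8 = 23
The minimum is 23 ms.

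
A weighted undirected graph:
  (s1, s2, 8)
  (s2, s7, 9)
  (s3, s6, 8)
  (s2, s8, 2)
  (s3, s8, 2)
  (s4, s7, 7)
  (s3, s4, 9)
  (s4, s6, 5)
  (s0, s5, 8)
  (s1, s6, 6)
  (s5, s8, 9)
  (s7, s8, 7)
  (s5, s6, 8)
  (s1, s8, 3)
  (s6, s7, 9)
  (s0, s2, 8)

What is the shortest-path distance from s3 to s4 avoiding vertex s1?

9

Comparing a few candidate routes:
s3 -> s6 -> s4: 8 + 5 = 13
s3 -> s8 -> s2 -> s7 -> s4: 2 + 2 + 9 + 7 = 20
s3 -> s4: 9
s3 -> s8 -> s7 -> s4: 2 + 7 + 7 = 16
The minimum is 9.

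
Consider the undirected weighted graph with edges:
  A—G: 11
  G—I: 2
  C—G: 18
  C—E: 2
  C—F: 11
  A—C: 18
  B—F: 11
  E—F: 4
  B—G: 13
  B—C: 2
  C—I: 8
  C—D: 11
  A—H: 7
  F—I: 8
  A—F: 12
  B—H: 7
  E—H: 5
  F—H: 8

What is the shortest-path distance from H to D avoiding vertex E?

Comparing a few candidate routes:
H -> F -> I -> C -> D: 8 + 8 + 8 + 11 = 35
H -> F -> C -> D: 8 + 11 + 11 = 30
H -> F -> B -> C -> D: 8 + 11 + 2 + 11 = 32
H -> A -> C -> D: 7 + 18 + 11 = 36
H -> B -> C -> D: 7 + 2 + 11 = 20
Shortest: 20.

20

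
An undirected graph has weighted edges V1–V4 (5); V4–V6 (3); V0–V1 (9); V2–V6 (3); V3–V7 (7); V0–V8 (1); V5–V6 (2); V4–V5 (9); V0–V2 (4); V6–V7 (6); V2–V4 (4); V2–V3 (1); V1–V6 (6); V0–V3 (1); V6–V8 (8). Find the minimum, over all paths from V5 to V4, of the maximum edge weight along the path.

Checking several routes:
V5→V6→V4: max(2, 3) = 3
V5→V6→V2→V4: max(2, 3, 4) = 4
V5→V6→V1→V4: max(2, 6, 5) = 6
The minimum achievable maximum is 3.

3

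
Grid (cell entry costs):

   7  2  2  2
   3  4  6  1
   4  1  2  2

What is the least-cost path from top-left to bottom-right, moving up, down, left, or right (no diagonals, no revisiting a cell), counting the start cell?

Path (0,0) -> (0,1) -> (0,2) -> (0,3) -> (1,3) -> (2,3): 7 + 2 + 2 + 2 + 1 + 2 = 16.

16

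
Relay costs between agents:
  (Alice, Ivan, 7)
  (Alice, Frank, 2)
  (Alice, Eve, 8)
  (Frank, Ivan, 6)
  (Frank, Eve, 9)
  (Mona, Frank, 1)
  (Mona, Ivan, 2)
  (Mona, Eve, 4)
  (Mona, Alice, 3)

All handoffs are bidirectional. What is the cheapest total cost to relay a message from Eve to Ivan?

6

A few of the Eve→Ivan routes:
Eve → Mona → Alice → Ivan: 4 + 3 + 7 = 14
Eve → Alice → Frank → Mona → Ivan: 8 + 2 + 1 + 2 = 13
Eve → Frank → Mona → Ivan: 9 + 1 + 2 = 12
Eve → Mona → Ivan: 4 + 2 = 6
Eve → Mona → Frank → Ivan: 4 + 1 + 6 = 11
Eve → Alice → Mona → Ivan: 8 + 3 + 2 = 13
The minimum is 6.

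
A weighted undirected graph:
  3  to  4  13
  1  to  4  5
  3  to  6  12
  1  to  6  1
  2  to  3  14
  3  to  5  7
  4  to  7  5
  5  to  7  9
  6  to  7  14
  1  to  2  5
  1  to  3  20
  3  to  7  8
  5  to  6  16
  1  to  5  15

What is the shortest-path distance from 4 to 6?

Comparing a few candidate routes:
4-7-3-6: 5 + 8 + 12 = 25
4-7-6: 5 + 14 = 19
4-1-6: 5 + 1 = 6
4-3-6: 13 + 12 = 25
4-7-5-1-6: 5 + 9 + 15 + 1 = 30
The minimum is 6.

6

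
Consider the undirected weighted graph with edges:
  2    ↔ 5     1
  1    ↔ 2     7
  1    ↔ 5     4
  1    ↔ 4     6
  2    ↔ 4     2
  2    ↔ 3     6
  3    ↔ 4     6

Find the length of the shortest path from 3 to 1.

11

Paths from 3 to 1:
3 → 2 → 1: 6 + 7 = 13
3 → 4 → 2 → 1: 6 + 2 + 7 = 15
3 → 4 → 2 → 5 → 1: 6 + 2 + 1 + 4 = 13
3 → 4 → 1: 6 + 6 = 12
3 → 2 → 5 → 1: 6 + 1 + 4 = 11
3 → 2 → 4 → 1: 6 + 2 + 6 = 14
Shortest: 11.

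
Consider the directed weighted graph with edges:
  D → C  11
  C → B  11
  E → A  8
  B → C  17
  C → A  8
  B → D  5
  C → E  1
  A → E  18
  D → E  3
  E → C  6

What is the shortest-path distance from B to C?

Routes from B to C:
B-D-C: 5 + 11 = 16
B-D-E-C: 5 + 3 + 6 = 14
B-C: 17
Shortest: 14.

14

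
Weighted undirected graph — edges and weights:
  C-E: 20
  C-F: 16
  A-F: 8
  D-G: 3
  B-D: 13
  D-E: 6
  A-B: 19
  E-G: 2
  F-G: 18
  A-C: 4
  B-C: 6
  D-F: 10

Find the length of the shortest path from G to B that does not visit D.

Checking several routes:
G-F-A-C-B: 18 + 8 + 4 + 6 = 36
G-E-C-B: 2 + 20 + 6 = 28
G-F-C-B: 18 + 16 + 6 = 40
The minimum is 28.

28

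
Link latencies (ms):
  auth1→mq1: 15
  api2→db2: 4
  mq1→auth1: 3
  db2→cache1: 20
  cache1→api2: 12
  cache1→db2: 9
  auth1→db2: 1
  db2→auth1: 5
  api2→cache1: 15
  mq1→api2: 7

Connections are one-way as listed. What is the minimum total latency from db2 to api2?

27

Candidate routes:
db2→cache1→api2: 20 + 12 = 32
db2→auth1→mq1→api2: 5 + 15 + 7 = 27
The minimum is 27 ms.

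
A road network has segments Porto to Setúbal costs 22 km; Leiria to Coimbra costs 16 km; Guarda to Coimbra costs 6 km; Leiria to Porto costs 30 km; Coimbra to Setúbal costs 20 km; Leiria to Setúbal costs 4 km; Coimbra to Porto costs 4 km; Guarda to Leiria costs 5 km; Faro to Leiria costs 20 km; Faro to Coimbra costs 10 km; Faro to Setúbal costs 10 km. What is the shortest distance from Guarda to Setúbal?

Some routes from Guarda to Setúbal:
Guarda→Coimbra→Faro→Setúbal: 6 + 10 + 10 = 26
Guarda→Coimbra→Setúbal: 6 + 20 = 26
Guarda→Coimbra→Leiria→Setúbal: 6 + 16 + 4 = 26
Guarda→Leiria→Faro→Setúbal: 5 + 20 + 10 = 35
Guarda→Leiria→Setúbal: 5 + 4 = 9
Guarda→Coimbra→Porto→Setúbal: 6 + 4 + 22 = 32
Shortest: 9 km.

9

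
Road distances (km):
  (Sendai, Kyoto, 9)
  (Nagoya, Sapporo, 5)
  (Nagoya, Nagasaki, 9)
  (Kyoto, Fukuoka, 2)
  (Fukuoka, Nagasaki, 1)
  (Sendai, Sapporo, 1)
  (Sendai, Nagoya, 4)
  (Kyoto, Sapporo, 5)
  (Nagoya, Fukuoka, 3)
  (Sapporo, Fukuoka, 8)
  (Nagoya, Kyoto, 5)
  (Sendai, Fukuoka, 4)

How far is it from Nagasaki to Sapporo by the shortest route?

6

Comparing a few candidate routes:
Nagasaki-Fukuoka-Nagoya-Sendai-Sapporo: 1 + 3 + 4 + 1 = 9
Nagasaki-Fukuoka-Sapporo: 1 + 8 = 9
Nagasaki-Fukuoka-Nagoya-Sapporo: 1 + 3 + 5 = 9
Nagasaki-Fukuoka-Sendai-Sapporo: 1 + 4 + 1 = 6
Nagasaki-Fukuoka-Kyoto-Sapporo: 1 + 2 + 5 = 8
Shortest: 6 km.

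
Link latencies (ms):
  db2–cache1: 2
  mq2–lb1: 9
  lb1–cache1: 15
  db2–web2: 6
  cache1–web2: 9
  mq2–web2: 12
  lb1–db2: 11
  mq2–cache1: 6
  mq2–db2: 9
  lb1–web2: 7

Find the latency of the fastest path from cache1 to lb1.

13

Checking several routes:
cache1 -> lb1: 15
cache1 -> mq2 -> lb1: 6 + 9 = 15
cache1 -> db2 -> lb1: 2 + 11 = 13
cache1 -> db2 -> web2 -> lb1: 2 + 6 + 7 = 15
Best route has total 13 ms.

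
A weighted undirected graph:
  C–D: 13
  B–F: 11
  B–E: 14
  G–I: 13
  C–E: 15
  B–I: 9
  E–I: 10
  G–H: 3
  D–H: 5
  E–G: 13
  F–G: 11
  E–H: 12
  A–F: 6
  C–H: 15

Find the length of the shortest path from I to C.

25

Comparing a few candidate routes:
I -> E -> C: 10 + 15 = 25
I -> E -> H -> D -> C: 10 + 12 + 5 + 13 = 40
I -> G -> H -> C: 13 + 3 + 15 = 31
I -> G -> H -> D -> C: 13 + 3 + 5 + 13 = 34
I -> B -> E -> C: 9 + 14 + 15 = 38
I -> E -> H -> C: 10 + 12 + 15 = 37
Best route has total 25.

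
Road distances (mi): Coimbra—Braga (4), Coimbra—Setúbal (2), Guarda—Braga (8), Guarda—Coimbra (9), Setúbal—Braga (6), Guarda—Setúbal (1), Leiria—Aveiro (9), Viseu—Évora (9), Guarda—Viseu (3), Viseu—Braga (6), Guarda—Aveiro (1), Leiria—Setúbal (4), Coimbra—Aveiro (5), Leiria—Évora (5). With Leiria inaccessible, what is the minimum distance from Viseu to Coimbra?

Some routes from Viseu to Coimbra avoiding Leiria:
Viseu-Braga-Coimbra: 6 + 4 = 10
Viseu-Guarda-Aveiro-Coimbra: 3 + 1 + 5 = 9
Viseu-Guarda-Setúbal-Coimbra: 3 + 1 + 2 = 6
Best route has total 6 mi.

6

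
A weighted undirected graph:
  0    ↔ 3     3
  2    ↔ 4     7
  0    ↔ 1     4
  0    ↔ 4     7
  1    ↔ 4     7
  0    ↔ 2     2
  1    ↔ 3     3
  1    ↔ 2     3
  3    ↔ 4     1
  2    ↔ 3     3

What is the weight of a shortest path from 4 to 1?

Comparing a few candidate routes:
4→3→2→1: 1 + 3 + 3 = 7
4→3→0→2→1: 1 + 3 + 2 + 3 = 9
4→3→0→1: 1 + 3 + 4 = 8
4→1: 7
4→3→1: 1 + 3 = 4
Shortest: 4.

4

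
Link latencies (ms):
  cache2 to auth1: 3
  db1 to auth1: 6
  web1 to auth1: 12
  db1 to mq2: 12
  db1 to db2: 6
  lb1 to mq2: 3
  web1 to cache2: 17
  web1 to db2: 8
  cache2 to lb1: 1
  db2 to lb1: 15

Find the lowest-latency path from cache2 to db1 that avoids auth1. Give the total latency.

Paths from cache2 to db1 avoiding auth1:
cache2-web1-db2-lb1-mq2-db1: 17 + 8 + 15 + 3 + 12 = 55
cache2-lb1-mq2-db1: 1 + 3 + 12 = 16
cache2-lb1-db2-db1: 1 + 15 + 6 = 22
cache2-web1-db2-db1: 17 + 8 + 6 = 31
Best route has total 16 ms.

16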